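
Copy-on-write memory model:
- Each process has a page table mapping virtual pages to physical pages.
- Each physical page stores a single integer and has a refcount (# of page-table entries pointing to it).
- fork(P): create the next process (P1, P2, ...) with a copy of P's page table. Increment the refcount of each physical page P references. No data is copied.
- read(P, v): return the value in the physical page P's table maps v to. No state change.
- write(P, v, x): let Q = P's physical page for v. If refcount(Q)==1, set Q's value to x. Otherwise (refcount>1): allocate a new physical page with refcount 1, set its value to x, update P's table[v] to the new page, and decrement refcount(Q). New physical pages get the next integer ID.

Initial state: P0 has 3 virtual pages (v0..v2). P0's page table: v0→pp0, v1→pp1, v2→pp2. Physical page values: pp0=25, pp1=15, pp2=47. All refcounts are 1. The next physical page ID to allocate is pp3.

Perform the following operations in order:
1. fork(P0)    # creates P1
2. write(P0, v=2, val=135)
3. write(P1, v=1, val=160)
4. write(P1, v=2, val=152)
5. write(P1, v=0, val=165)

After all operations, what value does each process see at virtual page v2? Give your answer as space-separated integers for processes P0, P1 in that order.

Op 1: fork(P0) -> P1. 3 ppages; refcounts: pp0:2 pp1:2 pp2:2
Op 2: write(P0, v2, 135). refcount(pp2)=2>1 -> COPY to pp3. 4 ppages; refcounts: pp0:2 pp1:2 pp2:1 pp3:1
Op 3: write(P1, v1, 160). refcount(pp1)=2>1 -> COPY to pp4. 5 ppages; refcounts: pp0:2 pp1:1 pp2:1 pp3:1 pp4:1
Op 4: write(P1, v2, 152). refcount(pp2)=1 -> write in place. 5 ppages; refcounts: pp0:2 pp1:1 pp2:1 pp3:1 pp4:1
Op 5: write(P1, v0, 165). refcount(pp0)=2>1 -> COPY to pp5. 6 ppages; refcounts: pp0:1 pp1:1 pp2:1 pp3:1 pp4:1 pp5:1
P0: v2 -> pp3 = 135
P1: v2 -> pp2 = 152

Answer: 135 152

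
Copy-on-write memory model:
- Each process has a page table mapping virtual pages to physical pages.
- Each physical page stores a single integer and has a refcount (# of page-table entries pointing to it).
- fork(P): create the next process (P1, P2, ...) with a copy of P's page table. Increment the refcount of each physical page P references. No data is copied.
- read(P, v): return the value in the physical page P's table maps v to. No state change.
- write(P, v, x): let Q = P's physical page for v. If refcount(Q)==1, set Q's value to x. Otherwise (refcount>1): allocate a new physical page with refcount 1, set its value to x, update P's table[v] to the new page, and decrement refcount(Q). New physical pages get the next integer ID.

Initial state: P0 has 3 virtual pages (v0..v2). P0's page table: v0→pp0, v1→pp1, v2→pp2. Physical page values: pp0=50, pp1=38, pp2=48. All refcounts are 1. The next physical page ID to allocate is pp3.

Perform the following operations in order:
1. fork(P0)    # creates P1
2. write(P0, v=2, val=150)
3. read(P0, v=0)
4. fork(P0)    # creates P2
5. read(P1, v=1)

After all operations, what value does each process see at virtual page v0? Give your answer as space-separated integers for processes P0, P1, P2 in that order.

Op 1: fork(P0) -> P1. 3 ppages; refcounts: pp0:2 pp1:2 pp2:2
Op 2: write(P0, v2, 150). refcount(pp2)=2>1 -> COPY to pp3. 4 ppages; refcounts: pp0:2 pp1:2 pp2:1 pp3:1
Op 3: read(P0, v0) -> 50. No state change.
Op 4: fork(P0) -> P2. 4 ppages; refcounts: pp0:3 pp1:3 pp2:1 pp3:2
Op 5: read(P1, v1) -> 38. No state change.
P0: v0 -> pp0 = 50
P1: v0 -> pp0 = 50
P2: v0 -> pp0 = 50

Answer: 50 50 50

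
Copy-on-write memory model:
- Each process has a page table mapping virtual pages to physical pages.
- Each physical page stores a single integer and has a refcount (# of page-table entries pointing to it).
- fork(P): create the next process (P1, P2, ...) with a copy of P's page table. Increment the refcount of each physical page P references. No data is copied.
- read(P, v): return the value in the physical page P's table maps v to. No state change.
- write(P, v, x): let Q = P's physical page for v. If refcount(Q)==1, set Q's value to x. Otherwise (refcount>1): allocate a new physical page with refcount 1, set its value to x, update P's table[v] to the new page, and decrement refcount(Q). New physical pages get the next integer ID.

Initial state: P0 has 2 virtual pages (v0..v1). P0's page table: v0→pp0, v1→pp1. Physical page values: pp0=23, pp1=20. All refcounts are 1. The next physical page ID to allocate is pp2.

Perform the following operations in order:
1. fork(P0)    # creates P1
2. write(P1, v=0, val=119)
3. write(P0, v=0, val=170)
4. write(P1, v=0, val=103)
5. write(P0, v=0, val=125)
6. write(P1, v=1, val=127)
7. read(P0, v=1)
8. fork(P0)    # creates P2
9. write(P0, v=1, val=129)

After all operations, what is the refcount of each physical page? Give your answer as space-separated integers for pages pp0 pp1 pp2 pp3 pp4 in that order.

Answer: 2 1 1 1 1

Derivation:
Op 1: fork(P0) -> P1. 2 ppages; refcounts: pp0:2 pp1:2
Op 2: write(P1, v0, 119). refcount(pp0)=2>1 -> COPY to pp2. 3 ppages; refcounts: pp0:1 pp1:2 pp2:1
Op 3: write(P0, v0, 170). refcount(pp0)=1 -> write in place. 3 ppages; refcounts: pp0:1 pp1:2 pp2:1
Op 4: write(P1, v0, 103). refcount(pp2)=1 -> write in place. 3 ppages; refcounts: pp0:1 pp1:2 pp2:1
Op 5: write(P0, v0, 125). refcount(pp0)=1 -> write in place. 3 ppages; refcounts: pp0:1 pp1:2 pp2:1
Op 6: write(P1, v1, 127). refcount(pp1)=2>1 -> COPY to pp3. 4 ppages; refcounts: pp0:1 pp1:1 pp2:1 pp3:1
Op 7: read(P0, v1) -> 20. No state change.
Op 8: fork(P0) -> P2. 4 ppages; refcounts: pp0:2 pp1:2 pp2:1 pp3:1
Op 9: write(P0, v1, 129). refcount(pp1)=2>1 -> COPY to pp4. 5 ppages; refcounts: pp0:2 pp1:1 pp2:1 pp3:1 pp4:1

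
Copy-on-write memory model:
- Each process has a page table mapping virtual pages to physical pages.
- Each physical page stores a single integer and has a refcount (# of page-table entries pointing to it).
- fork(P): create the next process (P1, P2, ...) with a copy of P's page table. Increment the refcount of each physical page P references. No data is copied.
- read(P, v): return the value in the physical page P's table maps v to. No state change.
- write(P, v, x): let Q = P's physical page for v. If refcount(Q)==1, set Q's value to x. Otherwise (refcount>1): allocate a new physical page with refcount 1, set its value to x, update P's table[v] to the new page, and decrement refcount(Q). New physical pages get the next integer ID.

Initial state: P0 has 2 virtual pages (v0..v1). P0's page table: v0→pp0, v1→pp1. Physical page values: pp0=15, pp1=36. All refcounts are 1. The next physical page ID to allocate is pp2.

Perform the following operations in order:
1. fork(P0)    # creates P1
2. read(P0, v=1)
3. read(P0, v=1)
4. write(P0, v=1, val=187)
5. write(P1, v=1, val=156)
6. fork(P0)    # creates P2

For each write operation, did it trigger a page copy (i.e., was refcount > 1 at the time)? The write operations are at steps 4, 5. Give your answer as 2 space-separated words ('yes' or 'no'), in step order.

Op 1: fork(P0) -> P1. 2 ppages; refcounts: pp0:2 pp1:2
Op 2: read(P0, v1) -> 36. No state change.
Op 3: read(P0, v1) -> 36. No state change.
Op 4: write(P0, v1, 187). refcount(pp1)=2>1 -> COPY to pp2. 3 ppages; refcounts: pp0:2 pp1:1 pp2:1
Op 5: write(P1, v1, 156). refcount(pp1)=1 -> write in place. 3 ppages; refcounts: pp0:2 pp1:1 pp2:1
Op 6: fork(P0) -> P2. 3 ppages; refcounts: pp0:3 pp1:1 pp2:2

yes no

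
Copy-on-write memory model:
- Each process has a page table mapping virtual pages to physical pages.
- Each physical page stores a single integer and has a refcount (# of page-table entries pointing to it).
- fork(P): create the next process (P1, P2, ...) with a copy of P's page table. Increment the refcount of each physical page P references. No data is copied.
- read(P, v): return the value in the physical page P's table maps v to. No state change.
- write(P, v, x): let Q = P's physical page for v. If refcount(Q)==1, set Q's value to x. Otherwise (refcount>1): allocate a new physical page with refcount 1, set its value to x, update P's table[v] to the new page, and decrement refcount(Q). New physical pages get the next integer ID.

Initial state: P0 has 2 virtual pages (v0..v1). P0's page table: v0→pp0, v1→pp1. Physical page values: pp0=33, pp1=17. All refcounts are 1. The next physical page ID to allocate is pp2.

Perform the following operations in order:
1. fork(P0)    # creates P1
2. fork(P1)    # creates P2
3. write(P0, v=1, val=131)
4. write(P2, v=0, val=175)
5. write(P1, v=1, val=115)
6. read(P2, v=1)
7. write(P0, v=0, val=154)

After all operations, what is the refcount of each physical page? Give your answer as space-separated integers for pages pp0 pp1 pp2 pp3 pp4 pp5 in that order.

Answer: 1 1 1 1 1 1

Derivation:
Op 1: fork(P0) -> P1. 2 ppages; refcounts: pp0:2 pp1:2
Op 2: fork(P1) -> P2. 2 ppages; refcounts: pp0:3 pp1:3
Op 3: write(P0, v1, 131). refcount(pp1)=3>1 -> COPY to pp2. 3 ppages; refcounts: pp0:3 pp1:2 pp2:1
Op 4: write(P2, v0, 175). refcount(pp0)=3>1 -> COPY to pp3. 4 ppages; refcounts: pp0:2 pp1:2 pp2:1 pp3:1
Op 5: write(P1, v1, 115). refcount(pp1)=2>1 -> COPY to pp4. 5 ppages; refcounts: pp0:2 pp1:1 pp2:1 pp3:1 pp4:1
Op 6: read(P2, v1) -> 17. No state change.
Op 7: write(P0, v0, 154). refcount(pp0)=2>1 -> COPY to pp5. 6 ppages; refcounts: pp0:1 pp1:1 pp2:1 pp3:1 pp4:1 pp5:1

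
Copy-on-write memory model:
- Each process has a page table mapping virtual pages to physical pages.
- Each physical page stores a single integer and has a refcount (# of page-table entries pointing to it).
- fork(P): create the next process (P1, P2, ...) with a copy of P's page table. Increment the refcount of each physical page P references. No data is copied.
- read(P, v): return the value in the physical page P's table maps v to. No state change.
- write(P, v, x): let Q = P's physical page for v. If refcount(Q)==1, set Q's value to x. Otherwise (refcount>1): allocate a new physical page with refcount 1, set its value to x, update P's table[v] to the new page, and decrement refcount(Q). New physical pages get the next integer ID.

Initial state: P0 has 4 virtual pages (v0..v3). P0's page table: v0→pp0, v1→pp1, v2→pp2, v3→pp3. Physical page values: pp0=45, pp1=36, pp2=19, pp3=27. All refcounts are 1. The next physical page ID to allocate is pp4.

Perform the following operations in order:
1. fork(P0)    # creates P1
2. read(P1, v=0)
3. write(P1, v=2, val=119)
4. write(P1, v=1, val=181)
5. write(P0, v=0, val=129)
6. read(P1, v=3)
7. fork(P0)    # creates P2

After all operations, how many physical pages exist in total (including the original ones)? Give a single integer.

Op 1: fork(P0) -> P1. 4 ppages; refcounts: pp0:2 pp1:2 pp2:2 pp3:2
Op 2: read(P1, v0) -> 45. No state change.
Op 3: write(P1, v2, 119). refcount(pp2)=2>1 -> COPY to pp4. 5 ppages; refcounts: pp0:2 pp1:2 pp2:1 pp3:2 pp4:1
Op 4: write(P1, v1, 181). refcount(pp1)=2>1 -> COPY to pp5. 6 ppages; refcounts: pp0:2 pp1:1 pp2:1 pp3:2 pp4:1 pp5:1
Op 5: write(P0, v0, 129). refcount(pp0)=2>1 -> COPY to pp6. 7 ppages; refcounts: pp0:1 pp1:1 pp2:1 pp3:2 pp4:1 pp5:1 pp6:1
Op 6: read(P1, v3) -> 27. No state change.
Op 7: fork(P0) -> P2. 7 ppages; refcounts: pp0:1 pp1:2 pp2:2 pp3:3 pp4:1 pp5:1 pp6:2

Answer: 7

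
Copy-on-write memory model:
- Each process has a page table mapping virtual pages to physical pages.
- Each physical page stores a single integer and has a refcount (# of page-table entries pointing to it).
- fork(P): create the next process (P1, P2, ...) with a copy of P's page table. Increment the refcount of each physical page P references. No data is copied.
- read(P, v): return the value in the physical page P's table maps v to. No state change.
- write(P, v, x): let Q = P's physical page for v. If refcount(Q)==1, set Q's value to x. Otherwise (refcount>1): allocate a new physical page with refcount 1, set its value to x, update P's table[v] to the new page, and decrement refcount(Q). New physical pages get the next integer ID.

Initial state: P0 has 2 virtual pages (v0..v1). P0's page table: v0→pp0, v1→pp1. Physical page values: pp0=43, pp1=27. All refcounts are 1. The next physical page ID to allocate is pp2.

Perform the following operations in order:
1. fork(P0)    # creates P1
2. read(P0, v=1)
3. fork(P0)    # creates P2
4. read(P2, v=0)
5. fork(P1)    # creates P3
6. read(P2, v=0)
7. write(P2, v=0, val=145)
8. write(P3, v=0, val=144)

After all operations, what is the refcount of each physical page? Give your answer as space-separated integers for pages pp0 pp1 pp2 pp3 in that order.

Op 1: fork(P0) -> P1. 2 ppages; refcounts: pp0:2 pp1:2
Op 2: read(P0, v1) -> 27. No state change.
Op 3: fork(P0) -> P2. 2 ppages; refcounts: pp0:3 pp1:3
Op 4: read(P2, v0) -> 43. No state change.
Op 5: fork(P1) -> P3. 2 ppages; refcounts: pp0:4 pp1:4
Op 6: read(P2, v0) -> 43. No state change.
Op 7: write(P2, v0, 145). refcount(pp0)=4>1 -> COPY to pp2. 3 ppages; refcounts: pp0:3 pp1:4 pp2:1
Op 8: write(P3, v0, 144). refcount(pp0)=3>1 -> COPY to pp3. 4 ppages; refcounts: pp0:2 pp1:4 pp2:1 pp3:1

Answer: 2 4 1 1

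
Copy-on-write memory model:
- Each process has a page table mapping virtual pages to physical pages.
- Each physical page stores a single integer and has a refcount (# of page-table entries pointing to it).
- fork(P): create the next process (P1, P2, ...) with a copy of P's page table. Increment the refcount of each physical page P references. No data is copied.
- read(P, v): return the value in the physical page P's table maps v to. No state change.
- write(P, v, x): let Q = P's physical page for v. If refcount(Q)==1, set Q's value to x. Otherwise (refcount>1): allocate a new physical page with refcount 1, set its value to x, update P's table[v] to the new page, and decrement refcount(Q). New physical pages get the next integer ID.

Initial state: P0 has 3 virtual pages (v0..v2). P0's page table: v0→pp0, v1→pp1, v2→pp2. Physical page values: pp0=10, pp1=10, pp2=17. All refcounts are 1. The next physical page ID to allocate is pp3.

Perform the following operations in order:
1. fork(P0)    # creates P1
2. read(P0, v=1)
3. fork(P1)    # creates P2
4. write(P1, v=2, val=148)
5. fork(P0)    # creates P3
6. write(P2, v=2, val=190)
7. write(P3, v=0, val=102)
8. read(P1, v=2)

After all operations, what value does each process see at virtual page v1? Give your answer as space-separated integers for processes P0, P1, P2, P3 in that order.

Answer: 10 10 10 10

Derivation:
Op 1: fork(P0) -> P1. 3 ppages; refcounts: pp0:2 pp1:2 pp2:2
Op 2: read(P0, v1) -> 10. No state change.
Op 3: fork(P1) -> P2. 3 ppages; refcounts: pp0:3 pp1:3 pp2:3
Op 4: write(P1, v2, 148). refcount(pp2)=3>1 -> COPY to pp3. 4 ppages; refcounts: pp0:3 pp1:3 pp2:2 pp3:1
Op 5: fork(P0) -> P3. 4 ppages; refcounts: pp0:4 pp1:4 pp2:3 pp3:1
Op 6: write(P2, v2, 190). refcount(pp2)=3>1 -> COPY to pp4. 5 ppages; refcounts: pp0:4 pp1:4 pp2:2 pp3:1 pp4:1
Op 7: write(P3, v0, 102). refcount(pp0)=4>1 -> COPY to pp5. 6 ppages; refcounts: pp0:3 pp1:4 pp2:2 pp3:1 pp4:1 pp5:1
Op 8: read(P1, v2) -> 148. No state change.
P0: v1 -> pp1 = 10
P1: v1 -> pp1 = 10
P2: v1 -> pp1 = 10
P3: v1 -> pp1 = 10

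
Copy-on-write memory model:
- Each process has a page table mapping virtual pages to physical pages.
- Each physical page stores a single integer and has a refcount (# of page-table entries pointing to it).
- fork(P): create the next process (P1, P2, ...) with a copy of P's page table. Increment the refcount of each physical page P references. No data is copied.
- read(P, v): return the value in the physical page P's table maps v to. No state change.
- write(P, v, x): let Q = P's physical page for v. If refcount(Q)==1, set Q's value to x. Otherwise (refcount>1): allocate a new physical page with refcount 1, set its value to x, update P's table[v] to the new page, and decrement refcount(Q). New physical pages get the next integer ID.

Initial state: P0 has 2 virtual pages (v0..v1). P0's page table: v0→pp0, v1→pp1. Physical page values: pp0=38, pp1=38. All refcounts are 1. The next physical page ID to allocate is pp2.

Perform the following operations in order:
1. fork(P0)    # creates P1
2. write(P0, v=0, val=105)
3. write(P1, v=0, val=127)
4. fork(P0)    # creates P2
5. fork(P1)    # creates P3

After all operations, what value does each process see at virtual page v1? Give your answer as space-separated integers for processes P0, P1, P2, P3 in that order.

Op 1: fork(P0) -> P1. 2 ppages; refcounts: pp0:2 pp1:2
Op 2: write(P0, v0, 105). refcount(pp0)=2>1 -> COPY to pp2. 3 ppages; refcounts: pp0:1 pp1:2 pp2:1
Op 3: write(P1, v0, 127). refcount(pp0)=1 -> write in place. 3 ppages; refcounts: pp0:1 pp1:2 pp2:1
Op 4: fork(P0) -> P2. 3 ppages; refcounts: pp0:1 pp1:3 pp2:2
Op 5: fork(P1) -> P3. 3 ppages; refcounts: pp0:2 pp1:4 pp2:2
P0: v1 -> pp1 = 38
P1: v1 -> pp1 = 38
P2: v1 -> pp1 = 38
P3: v1 -> pp1 = 38

Answer: 38 38 38 38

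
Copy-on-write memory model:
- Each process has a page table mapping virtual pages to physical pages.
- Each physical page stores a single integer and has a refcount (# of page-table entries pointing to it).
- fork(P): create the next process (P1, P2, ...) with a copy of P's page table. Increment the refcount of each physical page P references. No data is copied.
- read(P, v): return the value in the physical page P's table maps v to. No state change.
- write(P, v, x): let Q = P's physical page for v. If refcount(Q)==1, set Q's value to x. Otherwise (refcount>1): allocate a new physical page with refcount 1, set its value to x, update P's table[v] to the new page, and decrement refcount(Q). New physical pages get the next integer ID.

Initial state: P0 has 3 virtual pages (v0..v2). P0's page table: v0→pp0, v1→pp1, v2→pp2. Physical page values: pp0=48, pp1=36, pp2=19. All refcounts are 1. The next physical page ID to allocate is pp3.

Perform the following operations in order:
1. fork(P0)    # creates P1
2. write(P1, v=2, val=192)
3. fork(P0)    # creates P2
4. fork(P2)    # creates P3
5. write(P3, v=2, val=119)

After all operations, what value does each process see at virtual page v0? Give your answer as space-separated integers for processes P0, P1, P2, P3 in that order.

Answer: 48 48 48 48

Derivation:
Op 1: fork(P0) -> P1. 3 ppages; refcounts: pp0:2 pp1:2 pp2:2
Op 2: write(P1, v2, 192). refcount(pp2)=2>1 -> COPY to pp3. 4 ppages; refcounts: pp0:2 pp1:2 pp2:1 pp3:1
Op 3: fork(P0) -> P2. 4 ppages; refcounts: pp0:3 pp1:3 pp2:2 pp3:1
Op 4: fork(P2) -> P3. 4 ppages; refcounts: pp0:4 pp1:4 pp2:3 pp3:1
Op 5: write(P3, v2, 119). refcount(pp2)=3>1 -> COPY to pp4. 5 ppages; refcounts: pp0:4 pp1:4 pp2:2 pp3:1 pp4:1
P0: v0 -> pp0 = 48
P1: v0 -> pp0 = 48
P2: v0 -> pp0 = 48
P3: v0 -> pp0 = 48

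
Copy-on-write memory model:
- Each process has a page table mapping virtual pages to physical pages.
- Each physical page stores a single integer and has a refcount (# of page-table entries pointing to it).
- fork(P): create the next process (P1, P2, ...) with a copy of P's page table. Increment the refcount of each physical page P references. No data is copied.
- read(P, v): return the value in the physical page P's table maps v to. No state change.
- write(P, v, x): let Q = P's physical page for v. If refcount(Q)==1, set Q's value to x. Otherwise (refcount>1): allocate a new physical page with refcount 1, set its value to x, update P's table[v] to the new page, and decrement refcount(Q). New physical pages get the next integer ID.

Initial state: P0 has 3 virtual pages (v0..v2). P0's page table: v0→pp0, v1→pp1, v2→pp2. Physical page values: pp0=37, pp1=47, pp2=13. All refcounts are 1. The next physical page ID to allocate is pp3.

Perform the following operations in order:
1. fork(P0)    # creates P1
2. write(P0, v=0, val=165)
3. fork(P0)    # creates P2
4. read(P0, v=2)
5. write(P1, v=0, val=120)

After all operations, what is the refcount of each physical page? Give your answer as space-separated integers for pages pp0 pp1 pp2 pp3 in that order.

Op 1: fork(P0) -> P1. 3 ppages; refcounts: pp0:2 pp1:2 pp2:2
Op 2: write(P0, v0, 165). refcount(pp0)=2>1 -> COPY to pp3. 4 ppages; refcounts: pp0:1 pp1:2 pp2:2 pp3:1
Op 3: fork(P0) -> P2. 4 ppages; refcounts: pp0:1 pp1:3 pp2:3 pp3:2
Op 4: read(P0, v2) -> 13. No state change.
Op 5: write(P1, v0, 120). refcount(pp0)=1 -> write in place. 4 ppages; refcounts: pp0:1 pp1:3 pp2:3 pp3:2

Answer: 1 3 3 2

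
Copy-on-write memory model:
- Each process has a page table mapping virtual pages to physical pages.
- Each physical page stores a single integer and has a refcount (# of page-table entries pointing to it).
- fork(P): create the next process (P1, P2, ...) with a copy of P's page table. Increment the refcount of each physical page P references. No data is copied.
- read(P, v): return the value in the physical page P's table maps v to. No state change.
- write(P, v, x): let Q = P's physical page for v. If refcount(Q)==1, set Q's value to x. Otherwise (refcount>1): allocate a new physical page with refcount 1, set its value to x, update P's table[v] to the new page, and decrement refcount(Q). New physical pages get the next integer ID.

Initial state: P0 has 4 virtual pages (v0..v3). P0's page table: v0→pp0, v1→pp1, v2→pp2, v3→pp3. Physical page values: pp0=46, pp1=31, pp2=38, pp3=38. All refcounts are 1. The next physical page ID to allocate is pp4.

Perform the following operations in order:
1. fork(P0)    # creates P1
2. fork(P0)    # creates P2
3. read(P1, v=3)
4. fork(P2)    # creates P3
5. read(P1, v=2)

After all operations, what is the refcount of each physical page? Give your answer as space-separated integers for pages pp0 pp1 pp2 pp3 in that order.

Op 1: fork(P0) -> P1. 4 ppages; refcounts: pp0:2 pp1:2 pp2:2 pp3:2
Op 2: fork(P0) -> P2. 4 ppages; refcounts: pp0:3 pp1:3 pp2:3 pp3:3
Op 3: read(P1, v3) -> 38. No state change.
Op 4: fork(P2) -> P3. 4 ppages; refcounts: pp0:4 pp1:4 pp2:4 pp3:4
Op 5: read(P1, v2) -> 38. No state change.

Answer: 4 4 4 4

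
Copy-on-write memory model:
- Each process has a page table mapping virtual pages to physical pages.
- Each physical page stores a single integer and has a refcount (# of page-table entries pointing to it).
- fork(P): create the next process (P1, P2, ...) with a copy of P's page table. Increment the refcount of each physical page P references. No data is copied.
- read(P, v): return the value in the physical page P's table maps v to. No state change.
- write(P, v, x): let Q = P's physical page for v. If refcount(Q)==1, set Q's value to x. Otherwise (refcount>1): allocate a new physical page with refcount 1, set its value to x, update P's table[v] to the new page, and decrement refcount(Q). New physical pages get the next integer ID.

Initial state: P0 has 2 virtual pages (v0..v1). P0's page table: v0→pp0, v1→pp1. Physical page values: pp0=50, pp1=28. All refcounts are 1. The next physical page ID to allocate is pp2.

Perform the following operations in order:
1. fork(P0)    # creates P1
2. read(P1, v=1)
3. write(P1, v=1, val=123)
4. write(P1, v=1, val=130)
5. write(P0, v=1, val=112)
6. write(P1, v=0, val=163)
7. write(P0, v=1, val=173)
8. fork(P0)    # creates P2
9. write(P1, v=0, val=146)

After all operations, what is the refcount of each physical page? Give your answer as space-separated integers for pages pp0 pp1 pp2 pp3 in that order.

Answer: 2 2 1 1

Derivation:
Op 1: fork(P0) -> P1. 2 ppages; refcounts: pp0:2 pp1:2
Op 2: read(P1, v1) -> 28. No state change.
Op 3: write(P1, v1, 123). refcount(pp1)=2>1 -> COPY to pp2. 3 ppages; refcounts: pp0:2 pp1:1 pp2:1
Op 4: write(P1, v1, 130). refcount(pp2)=1 -> write in place. 3 ppages; refcounts: pp0:2 pp1:1 pp2:1
Op 5: write(P0, v1, 112). refcount(pp1)=1 -> write in place. 3 ppages; refcounts: pp0:2 pp1:1 pp2:1
Op 6: write(P1, v0, 163). refcount(pp0)=2>1 -> COPY to pp3. 4 ppages; refcounts: pp0:1 pp1:1 pp2:1 pp3:1
Op 7: write(P0, v1, 173). refcount(pp1)=1 -> write in place. 4 ppages; refcounts: pp0:1 pp1:1 pp2:1 pp3:1
Op 8: fork(P0) -> P2. 4 ppages; refcounts: pp0:2 pp1:2 pp2:1 pp3:1
Op 9: write(P1, v0, 146). refcount(pp3)=1 -> write in place. 4 ppages; refcounts: pp0:2 pp1:2 pp2:1 pp3:1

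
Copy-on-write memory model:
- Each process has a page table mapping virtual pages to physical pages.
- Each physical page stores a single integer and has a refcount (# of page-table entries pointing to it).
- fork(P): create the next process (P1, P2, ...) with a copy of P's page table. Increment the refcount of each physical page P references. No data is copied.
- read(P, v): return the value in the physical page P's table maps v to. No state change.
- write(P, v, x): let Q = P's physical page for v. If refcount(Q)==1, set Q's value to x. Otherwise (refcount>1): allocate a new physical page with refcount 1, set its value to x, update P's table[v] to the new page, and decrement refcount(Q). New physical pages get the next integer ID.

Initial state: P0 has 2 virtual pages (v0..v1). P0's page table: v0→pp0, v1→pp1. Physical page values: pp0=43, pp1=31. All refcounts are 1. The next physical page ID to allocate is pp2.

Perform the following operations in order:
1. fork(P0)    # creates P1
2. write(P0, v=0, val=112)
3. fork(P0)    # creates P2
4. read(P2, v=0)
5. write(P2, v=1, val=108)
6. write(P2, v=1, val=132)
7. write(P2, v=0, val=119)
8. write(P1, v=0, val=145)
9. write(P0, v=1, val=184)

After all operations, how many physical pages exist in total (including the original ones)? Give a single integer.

Answer: 6

Derivation:
Op 1: fork(P0) -> P1. 2 ppages; refcounts: pp0:2 pp1:2
Op 2: write(P0, v0, 112). refcount(pp0)=2>1 -> COPY to pp2. 3 ppages; refcounts: pp0:1 pp1:2 pp2:1
Op 3: fork(P0) -> P2. 3 ppages; refcounts: pp0:1 pp1:3 pp2:2
Op 4: read(P2, v0) -> 112. No state change.
Op 5: write(P2, v1, 108). refcount(pp1)=3>1 -> COPY to pp3. 4 ppages; refcounts: pp0:1 pp1:2 pp2:2 pp3:1
Op 6: write(P2, v1, 132). refcount(pp3)=1 -> write in place. 4 ppages; refcounts: pp0:1 pp1:2 pp2:2 pp3:1
Op 7: write(P2, v0, 119). refcount(pp2)=2>1 -> COPY to pp4. 5 ppages; refcounts: pp0:1 pp1:2 pp2:1 pp3:1 pp4:1
Op 8: write(P1, v0, 145). refcount(pp0)=1 -> write in place. 5 ppages; refcounts: pp0:1 pp1:2 pp2:1 pp3:1 pp4:1
Op 9: write(P0, v1, 184). refcount(pp1)=2>1 -> COPY to pp5. 6 ppages; refcounts: pp0:1 pp1:1 pp2:1 pp3:1 pp4:1 pp5:1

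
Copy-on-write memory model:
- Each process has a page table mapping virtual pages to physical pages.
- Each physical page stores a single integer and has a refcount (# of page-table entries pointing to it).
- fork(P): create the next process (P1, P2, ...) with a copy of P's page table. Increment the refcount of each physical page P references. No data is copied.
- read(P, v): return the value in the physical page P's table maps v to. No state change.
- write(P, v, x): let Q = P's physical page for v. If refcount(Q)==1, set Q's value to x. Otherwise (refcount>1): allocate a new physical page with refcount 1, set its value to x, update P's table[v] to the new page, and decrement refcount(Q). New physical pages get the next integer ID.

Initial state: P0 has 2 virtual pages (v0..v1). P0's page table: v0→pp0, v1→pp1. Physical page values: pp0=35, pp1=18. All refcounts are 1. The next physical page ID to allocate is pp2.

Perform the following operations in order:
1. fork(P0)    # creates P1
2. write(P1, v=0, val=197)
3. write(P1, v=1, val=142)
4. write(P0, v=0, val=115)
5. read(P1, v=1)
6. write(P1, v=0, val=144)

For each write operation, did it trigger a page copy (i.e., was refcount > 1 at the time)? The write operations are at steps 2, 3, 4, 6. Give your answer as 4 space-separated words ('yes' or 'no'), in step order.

Op 1: fork(P0) -> P1. 2 ppages; refcounts: pp0:2 pp1:2
Op 2: write(P1, v0, 197). refcount(pp0)=2>1 -> COPY to pp2. 3 ppages; refcounts: pp0:1 pp1:2 pp2:1
Op 3: write(P1, v1, 142). refcount(pp1)=2>1 -> COPY to pp3. 4 ppages; refcounts: pp0:1 pp1:1 pp2:1 pp3:1
Op 4: write(P0, v0, 115). refcount(pp0)=1 -> write in place. 4 ppages; refcounts: pp0:1 pp1:1 pp2:1 pp3:1
Op 5: read(P1, v1) -> 142. No state change.
Op 6: write(P1, v0, 144). refcount(pp2)=1 -> write in place. 4 ppages; refcounts: pp0:1 pp1:1 pp2:1 pp3:1

yes yes no no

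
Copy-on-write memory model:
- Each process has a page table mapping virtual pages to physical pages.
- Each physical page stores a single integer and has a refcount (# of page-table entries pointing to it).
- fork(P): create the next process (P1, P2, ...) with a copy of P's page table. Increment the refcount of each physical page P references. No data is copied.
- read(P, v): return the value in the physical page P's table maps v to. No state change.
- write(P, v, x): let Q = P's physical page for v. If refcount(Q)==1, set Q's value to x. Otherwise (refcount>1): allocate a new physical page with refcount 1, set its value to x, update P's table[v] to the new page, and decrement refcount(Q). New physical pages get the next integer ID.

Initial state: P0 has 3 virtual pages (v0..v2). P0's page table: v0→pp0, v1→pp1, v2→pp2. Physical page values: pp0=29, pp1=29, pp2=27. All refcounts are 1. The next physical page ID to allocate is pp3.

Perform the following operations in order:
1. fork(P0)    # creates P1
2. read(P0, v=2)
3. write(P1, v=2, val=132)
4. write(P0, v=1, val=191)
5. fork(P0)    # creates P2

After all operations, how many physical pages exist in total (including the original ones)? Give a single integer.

Answer: 5

Derivation:
Op 1: fork(P0) -> P1. 3 ppages; refcounts: pp0:2 pp1:2 pp2:2
Op 2: read(P0, v2) -> 27. No state change.
Op 3: write(P1, v2, 132). refcount(pp2)=2>1 -> COPY to pp3. 4 ppages; refcounts: pp0:2 pp1:2 pp2:1 pp3:1
Op 4: write(P0, v1, 191). refcount(pp1)=2>1 -> COPY to pp4. 5 ppages; refcounts: pp0:2 pp1:1 pp2:1 pp3:1 pp4:1
Op 5: fork(P0) -> P2. 5 ppages; refcounts: pp0:3 pp1:1 pp2:2 pp3:1 pp4:2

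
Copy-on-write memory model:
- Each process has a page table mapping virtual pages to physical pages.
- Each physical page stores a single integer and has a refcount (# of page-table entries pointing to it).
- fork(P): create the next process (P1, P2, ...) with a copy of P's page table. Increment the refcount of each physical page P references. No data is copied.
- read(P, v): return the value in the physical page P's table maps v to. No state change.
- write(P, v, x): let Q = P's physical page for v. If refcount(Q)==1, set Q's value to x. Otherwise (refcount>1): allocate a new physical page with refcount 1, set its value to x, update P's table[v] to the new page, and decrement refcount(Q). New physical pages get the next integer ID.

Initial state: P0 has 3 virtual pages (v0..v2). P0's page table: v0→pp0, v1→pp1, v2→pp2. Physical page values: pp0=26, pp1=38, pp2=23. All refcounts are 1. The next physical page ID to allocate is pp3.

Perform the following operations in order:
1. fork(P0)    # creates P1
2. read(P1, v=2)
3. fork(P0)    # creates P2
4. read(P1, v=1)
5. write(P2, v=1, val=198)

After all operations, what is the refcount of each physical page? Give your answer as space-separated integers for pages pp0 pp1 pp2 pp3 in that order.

Answer: 3 2 3 1

Derivation:
Op 1: fork(P0) -> P1. 3 ppages; refcounts: pp0:2 pp1:2 pp2:2
Op 2: read(P1, v2) -> 23. No state change.
Op 3: fork(P0) -> P2. 3 ppages; refcounts: pp0:3 pp1:3 pp2:3
Op 4: read(P1, v1) -> 38. No state change.
Op 5: write(P2, v1, 198). refcount(pp1)=3>1 -> COPY to pp3. 4 ppages; refcounts: pp0:3 pp1:2 pp2:3 pp3:1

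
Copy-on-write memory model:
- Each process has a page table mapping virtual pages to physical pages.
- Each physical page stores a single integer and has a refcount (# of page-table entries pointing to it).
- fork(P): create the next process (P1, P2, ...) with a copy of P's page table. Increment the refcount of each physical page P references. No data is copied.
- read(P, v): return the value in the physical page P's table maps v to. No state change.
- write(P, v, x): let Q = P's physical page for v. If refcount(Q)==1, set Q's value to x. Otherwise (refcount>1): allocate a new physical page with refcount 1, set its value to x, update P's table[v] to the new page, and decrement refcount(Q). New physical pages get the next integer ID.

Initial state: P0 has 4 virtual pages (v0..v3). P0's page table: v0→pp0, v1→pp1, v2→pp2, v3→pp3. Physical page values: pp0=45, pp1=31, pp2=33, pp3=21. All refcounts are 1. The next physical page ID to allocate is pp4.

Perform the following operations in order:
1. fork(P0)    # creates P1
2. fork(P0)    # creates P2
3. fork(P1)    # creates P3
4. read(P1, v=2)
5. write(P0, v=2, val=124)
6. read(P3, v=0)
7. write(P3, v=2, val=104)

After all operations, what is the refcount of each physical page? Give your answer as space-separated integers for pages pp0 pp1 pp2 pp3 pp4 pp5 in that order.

Op 1: fork(P0) -> P1. 4 ppages; refcounts: pp0:2 pp1:2 pp2:2 pp3:2
Op 2: fork(P0) -> P2. 4 ppages; refcounts: pp0:3 pp1:3 pp2:3 pp3:3
Op 3: fork(P1) -> P3. 4 ppages; refcounts: pp0:4 pp1:4 pp2:4 pp3:4
Op 4: read(P1, v2) -> 33. No state change.
Op 5: write(P0, v2, 124). refcount(pp2)=4>1 -> COPY to pp4. 5 ppages; refcounts: pp0:4 pp1:4 pp2:3 pp3:4 pp4:1
Op 6: read(P3, v0) -> 45. No state change.
Op 7: write(P3, v2, 104). refcount(pp2)=3>1 -> COPY to pp5. 6 ppages; refcounts: pp0:4 pp1:4 pp2:2 pp3:4 pp4:1 pp5:1

Answer: 4 4 2 4 1 1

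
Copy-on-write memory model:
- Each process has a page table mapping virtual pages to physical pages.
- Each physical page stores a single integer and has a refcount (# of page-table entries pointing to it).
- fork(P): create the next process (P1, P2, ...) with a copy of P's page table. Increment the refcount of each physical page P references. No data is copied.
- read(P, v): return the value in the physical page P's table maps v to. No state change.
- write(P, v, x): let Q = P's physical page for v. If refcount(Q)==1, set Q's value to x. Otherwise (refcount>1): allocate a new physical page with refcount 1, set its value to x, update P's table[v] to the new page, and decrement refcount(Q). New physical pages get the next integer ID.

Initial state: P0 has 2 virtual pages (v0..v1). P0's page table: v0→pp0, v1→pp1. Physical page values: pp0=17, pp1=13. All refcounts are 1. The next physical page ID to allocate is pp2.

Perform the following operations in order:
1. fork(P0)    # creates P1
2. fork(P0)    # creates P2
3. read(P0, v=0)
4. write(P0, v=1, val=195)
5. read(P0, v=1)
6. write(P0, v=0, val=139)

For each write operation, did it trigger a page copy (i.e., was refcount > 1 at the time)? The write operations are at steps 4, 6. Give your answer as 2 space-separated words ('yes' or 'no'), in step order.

Op 1: fork(P0) -> P1. 2 ppages; refcounts: pp0:2 pp1:2
Op 2: fork(P0) -> P2. 2 ppages; refcounts: pp0:3 pp1:3
Op 3: read(P0, v0) -> 17. No state change.
Op 4: write(P0, v1, 195). refcount(pp1)=3>1 -> COPY to pp2. 3 ppages; refcounts: pp0:3 pp1:2 pp2:1
Op 5: read(P0, v1) -> 195. No state change.
Op 6: write(P0, v0, 139). refcount(pp0)=3>1 -> COPY to pp3. 4 ppages; refcounts: pp0:2 pp1:2 pp2:1 pp3:1

yes yes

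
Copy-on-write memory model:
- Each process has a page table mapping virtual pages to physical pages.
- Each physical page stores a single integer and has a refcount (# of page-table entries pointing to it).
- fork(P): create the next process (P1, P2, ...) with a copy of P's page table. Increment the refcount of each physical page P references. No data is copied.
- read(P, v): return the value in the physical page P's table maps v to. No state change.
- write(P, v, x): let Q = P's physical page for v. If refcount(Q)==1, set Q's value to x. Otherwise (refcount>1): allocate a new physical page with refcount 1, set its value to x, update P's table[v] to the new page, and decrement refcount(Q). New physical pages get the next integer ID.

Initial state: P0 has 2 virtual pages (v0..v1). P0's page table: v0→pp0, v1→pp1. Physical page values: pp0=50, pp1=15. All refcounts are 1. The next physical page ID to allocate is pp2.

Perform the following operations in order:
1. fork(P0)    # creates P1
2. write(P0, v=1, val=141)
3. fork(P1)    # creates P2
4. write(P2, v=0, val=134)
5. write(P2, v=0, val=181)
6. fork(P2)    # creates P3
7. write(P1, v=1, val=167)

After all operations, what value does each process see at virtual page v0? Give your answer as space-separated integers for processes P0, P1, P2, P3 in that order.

Op 1: fork(P0) -> P1. 2 ppages; refcounts: pp0:2 pp1:2
Op 2: write(P0, v1, 141). refcount(pp1)=2>1 -> COPY to pp2. 3 ppages; refcounts: pp0:2 pp1:1 pp2:1
Op 3: fork(P1) -> P2. 3 ppages; refcounts: pp0:3 pp1:2 pp2:1
Op 4: write(P2, v0, 134). refcount(pp0)=3>1 -> COPY to pp3. 4 ppages; refcounts: pp0:2 pp1:2 pp2:1 pp3:1
Op 5: write(P2, v0, 181). refcount(pp3)=1 -> write in place. 4 ppages; refcounts: pp0:2 pp1:2 pp2:1 pp3:1
Op 6: fork(P2) -> P3. 4 ppages; refcounts: pp0:2 pp1:3 pp2:1 pp3:2
Op 7: write(P1, v1, 167). refcount(pp1)=3>1 -> COPY to pp4. 5 ppages; refcounts: pp0:2 pp1:2 pp2:1 pp3:2 pp4:1
P0: v0 -> pp0 = 50
P1: v0 -> pp0 = 50
P2: v0 -> pp3 = 181
P3: v0 -> pp3 = 181

Answer: 50 50 181 181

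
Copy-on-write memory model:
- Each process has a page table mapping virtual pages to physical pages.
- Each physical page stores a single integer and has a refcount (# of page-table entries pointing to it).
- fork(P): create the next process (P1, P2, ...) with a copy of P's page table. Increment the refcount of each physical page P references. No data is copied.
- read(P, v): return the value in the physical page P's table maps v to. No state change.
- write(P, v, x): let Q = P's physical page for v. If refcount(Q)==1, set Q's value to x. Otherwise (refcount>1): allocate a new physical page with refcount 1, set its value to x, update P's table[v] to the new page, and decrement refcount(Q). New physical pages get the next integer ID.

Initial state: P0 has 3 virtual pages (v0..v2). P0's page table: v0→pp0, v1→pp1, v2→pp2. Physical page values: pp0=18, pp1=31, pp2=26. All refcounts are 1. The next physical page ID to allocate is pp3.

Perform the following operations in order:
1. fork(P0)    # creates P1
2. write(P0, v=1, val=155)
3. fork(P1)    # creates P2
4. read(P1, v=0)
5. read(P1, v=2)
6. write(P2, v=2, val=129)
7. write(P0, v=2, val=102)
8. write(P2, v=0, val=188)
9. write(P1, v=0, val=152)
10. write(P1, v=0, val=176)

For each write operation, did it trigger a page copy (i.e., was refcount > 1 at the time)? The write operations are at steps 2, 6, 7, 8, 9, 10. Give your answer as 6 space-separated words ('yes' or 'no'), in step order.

Op 1: fork(P0) -> P1. 3 ppages; refcounts: pp0:2 pp1:2 pp2:2
Op 2: write(P0, v1, 155). refcount(pp1)=2>1 -> COPY to pp3. 4 ppages; refcounts: pp0:2 pp1:1 pp2:2 pp3:1
Op 3: fork(P1) -> P2. 4 ppages; refcounts: pp0:3 pp1:2 pp2:3 pp3:1
Op 4: read(P1, v0) -> 18. No state change.
Op 5: read(P1, v2) -> 26. No state change.
Op 6: write(P2, v2, 129). refcount(pp2)=3>1 -> COPY to pp4. 5 ppages; refcounts: pp0:3 pp1:2 pp2:2 pp3:1 pp4:1
Op 7: write(P0, v2, 102). refcount(pp2)=2>1 -> COPY to pp5. 6 ppages; refcounts: pp0:3 pp1:2 pp2:1 pp3:1 pp4:1 pp5:1
Op 8: write(P2, v0, 188). refcount(pp0)=3>1 -> COPY to pp6. 7 ppages; refcounts: pp0:2 pp1:2 pp2:1 pp3:1 pp4:1 pp5:1 pp6:1
Op 9: write(P1, v0, 152). refcount(pp0)=2>1 -> COPY to pp7. 8 ppages; refcounts: pp0:1 pp1:2 pp2:1 pp3:1 pp4:1 pp5:1 pp6:1 pp7:1
Op 10: write(P1, v0, 176). refcount(pp7)=1 -> write in place. 8 ppages; refcounts: pp0:1 pp1:2 pp2:1 pp3:1 pp4:1 pp5:1 pp6:1 pp7:1

yes yes yes yes yes no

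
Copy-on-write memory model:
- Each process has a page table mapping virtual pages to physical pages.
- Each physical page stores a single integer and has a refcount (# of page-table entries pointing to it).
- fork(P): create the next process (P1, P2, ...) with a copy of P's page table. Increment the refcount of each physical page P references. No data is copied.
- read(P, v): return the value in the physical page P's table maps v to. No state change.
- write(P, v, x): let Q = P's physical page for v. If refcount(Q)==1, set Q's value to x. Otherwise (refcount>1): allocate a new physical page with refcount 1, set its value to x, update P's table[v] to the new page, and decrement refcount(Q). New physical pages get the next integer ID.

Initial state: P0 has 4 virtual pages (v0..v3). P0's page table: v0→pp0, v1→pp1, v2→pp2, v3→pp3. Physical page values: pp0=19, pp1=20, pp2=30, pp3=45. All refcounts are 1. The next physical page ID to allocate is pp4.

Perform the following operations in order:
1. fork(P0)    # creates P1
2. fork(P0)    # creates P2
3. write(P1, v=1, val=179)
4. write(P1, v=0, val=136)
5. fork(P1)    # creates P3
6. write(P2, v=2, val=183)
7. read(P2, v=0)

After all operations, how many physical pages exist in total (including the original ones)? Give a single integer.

Op 1: fork(P0) -> P1. 4 ppages; refcounts: pp0:2 pp1:2 pp2:2 pp3:2
Op 2: fork(P0) -> P2. 4 ppages; refcounts: pp0:3 pp1:3 pp2:3 pp3:3
Op 3: write(P1, v1, 179). refcount(pp1)=3>1 -> COPY to pp4. 5 ppages; refcounts: pp0:3 pp1:2 pp2:3 pp3:3 pp4:1
Op 4: write(P1, v0, 136). refcount(pp0)=3>1 -> COPY to pp5. 6 ppages; refcounts: pp0:2 pp1:2 pp2:3 pp3:3 pp4:1 pp5:1
Op 5: fork(P1) -> P3. 6 ppages; refcounts: pp0:2 pp1:2 pp2:4 pp3:4 pp4:2 pp5:2
Op 6: write(P2, v2, 183). refcount(pp2)=4>1 -> COPY to pp6. 7 ppages; refcounts: pp0:2 pp1:2 pp2:3 pp3:4 pp4:2 pp5:2 pp6:1
Op 7: read(P2, v0) -> 19. No state change.

Answer: 7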